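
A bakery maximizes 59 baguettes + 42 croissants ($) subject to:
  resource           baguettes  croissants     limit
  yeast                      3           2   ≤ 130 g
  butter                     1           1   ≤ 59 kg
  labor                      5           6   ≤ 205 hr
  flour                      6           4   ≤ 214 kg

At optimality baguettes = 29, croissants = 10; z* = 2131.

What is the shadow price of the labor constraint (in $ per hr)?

1

Check each constraint at x*: yeast 107/130 (slack 23); butter 39/59 (slack 20); labor 205/205 (tight); flour 214/214 (tight).
Since yeast, butter are not tight, their duals are 0.
The binding rows give the dual system: 5·y_labor + 6·y_flour = 59 and 6·y_labor + 4·y_flour = 42.
Solving: y_labor = 1, y_flour = 9.
Shadow price of labor = 1.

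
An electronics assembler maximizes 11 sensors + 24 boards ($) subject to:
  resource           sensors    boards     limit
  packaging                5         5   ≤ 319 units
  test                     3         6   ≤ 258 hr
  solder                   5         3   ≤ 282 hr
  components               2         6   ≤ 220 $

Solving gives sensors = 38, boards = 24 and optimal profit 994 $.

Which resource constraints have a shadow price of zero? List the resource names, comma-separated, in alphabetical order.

packaging, solder

packaging: 310/319 (slack 9)
test: 258/258 (binding)
solder: 262/282 (slack 20)
components: 220/220 (binding)
By complementary slackness, a constraint with positive slack has shadow price 0 → packaging, solder.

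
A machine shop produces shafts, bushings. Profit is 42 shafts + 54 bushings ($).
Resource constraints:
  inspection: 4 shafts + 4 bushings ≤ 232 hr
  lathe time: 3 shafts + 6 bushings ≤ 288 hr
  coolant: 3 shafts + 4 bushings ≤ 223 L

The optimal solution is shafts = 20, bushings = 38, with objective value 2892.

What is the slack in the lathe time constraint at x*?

0

lathe time used = 3·20 + 6·38 = 288; slack = 288 − 288 = 0.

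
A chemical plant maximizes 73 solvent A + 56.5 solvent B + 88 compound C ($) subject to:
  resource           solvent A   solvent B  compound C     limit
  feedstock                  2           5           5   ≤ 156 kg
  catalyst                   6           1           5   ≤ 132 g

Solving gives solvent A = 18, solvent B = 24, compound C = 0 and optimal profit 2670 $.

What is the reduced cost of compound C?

Both feedstock and catalyst are binding at x*.
Dual feasibility on the basic columns requires 2·y_feedstock + 6·y_catalyst = 73, 5·y_feedstock + 1·y_catalyst = 56.5.
This yields shadow prices y_feedstock = 9.5, y_catalyst = 9.
Reduced cost of compound C: c₃ − yᵀa₃ = 88 − (9.5·5 + 9·5) = 88 − 92.5 = -4.5.

-4.5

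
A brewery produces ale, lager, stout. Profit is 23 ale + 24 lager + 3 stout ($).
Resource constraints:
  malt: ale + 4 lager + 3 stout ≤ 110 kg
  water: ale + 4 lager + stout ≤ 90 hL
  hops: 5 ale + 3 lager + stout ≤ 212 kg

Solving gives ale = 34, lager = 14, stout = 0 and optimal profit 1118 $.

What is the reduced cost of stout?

Check each constraint at x*: malt 90/110 (slack 20); water 90/90 (tight); hops 212/212 (tight).
Slack constraints have shadow price 0 (complementary slackness).
Dual feasibility on the basic columns requires 1·y_water + 5·y_hops = 23, 4·y_water + 3·y_hops = 24.
→ y_water = 3 and y_hops = 4.
Reduced cost of stout: c₃ − yᵀa₃ = 3 − (3·1 + 4·1) = 3 − 7 = -4.

-4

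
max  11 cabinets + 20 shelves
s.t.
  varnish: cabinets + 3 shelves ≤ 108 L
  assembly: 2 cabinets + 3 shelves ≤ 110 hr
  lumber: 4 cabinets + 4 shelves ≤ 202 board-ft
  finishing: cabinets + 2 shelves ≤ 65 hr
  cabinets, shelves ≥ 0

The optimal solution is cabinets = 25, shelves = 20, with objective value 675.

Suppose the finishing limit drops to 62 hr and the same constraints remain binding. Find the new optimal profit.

Check each constraint at x*: varnish 85/108 (slack 23); assembly 110/110 (tight); lumber 180/202 (slack 22); finishing 65/65 (tight).
Since varnish, lumber are not tight, their duals are 0.
The binding rows give the dual system: 2·y_assembly + 1·y_finishing = 11 and 3·y_assembly + 2·y_finishing = 20.
This yields shadow prices y_assembly = 2, y_finishing = 7.
Δz = y_finishing·Δb = 7 × (-3) = -21, so new z* = 675 − 21 = 654.

654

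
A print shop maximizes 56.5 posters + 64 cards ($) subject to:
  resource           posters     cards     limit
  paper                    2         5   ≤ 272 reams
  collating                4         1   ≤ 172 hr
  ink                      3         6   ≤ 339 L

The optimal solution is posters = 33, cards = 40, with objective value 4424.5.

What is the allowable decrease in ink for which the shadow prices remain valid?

Binding constraints: collating, ink. The basis is B = [[4,1],[3,6]] with det 21.
Per unit decrease in ink, x* moves by d = (0.0476, -0.1905).
The basis stays optimal until cards reaches 0; allowable decrease = 210 L.

210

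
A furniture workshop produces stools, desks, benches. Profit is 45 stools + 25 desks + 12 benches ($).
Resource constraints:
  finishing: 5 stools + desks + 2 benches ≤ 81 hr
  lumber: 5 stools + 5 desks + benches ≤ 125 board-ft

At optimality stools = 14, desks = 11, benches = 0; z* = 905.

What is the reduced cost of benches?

At the optimum: finishing uses 81 of 81 (binding); lumber uses 125 of 125 (binding).
The binding rows give the dual system: 5·y_finishing + 5·y_lumber = 45 and 1·y_finishing + 5·y_lumber = 25.
This yields shadow prices y_finishing = 5, y_lumber = 4.
Reduced cost of benches: c₃ − yᵀa₃ = 12 − (5·2 + 4·1) = 12 − 14 = -2.

-2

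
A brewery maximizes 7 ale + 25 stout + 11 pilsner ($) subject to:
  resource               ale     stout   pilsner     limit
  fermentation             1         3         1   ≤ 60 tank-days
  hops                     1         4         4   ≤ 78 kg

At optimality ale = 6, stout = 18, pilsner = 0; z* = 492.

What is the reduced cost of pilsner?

Both fermentation and hops are binding at x*.
Dual feasibility on the basic columns requires 1·y_fermentation + 1·y_hops = 7, 3·y_fermentation + 4·y_hops = 25.
→ y_fermentation = 3 and y_hops = 4.
Reduced cost of pilsner: c₃ − yᵀa₃ = 11 − (3·1 + 4·4) = 11 − 19 = -8.

-8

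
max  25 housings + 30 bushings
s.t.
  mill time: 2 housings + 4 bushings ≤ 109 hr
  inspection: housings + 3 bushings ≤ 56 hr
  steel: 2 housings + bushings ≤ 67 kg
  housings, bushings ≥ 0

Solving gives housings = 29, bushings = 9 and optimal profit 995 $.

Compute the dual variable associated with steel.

Binding: inspection and steel. Non-binding: mill time (15 unused).
Slack constraints have shadow price 0 (complementary slackness).
Dual feasibility on the basic columns requires 1·y_inspection + 2·y_steel = 25, 3·y_inspection + 1·y_steel = 30.
Solving: y_inspection = 7, y_steel = 9.
Shadow price of steel = 9.

9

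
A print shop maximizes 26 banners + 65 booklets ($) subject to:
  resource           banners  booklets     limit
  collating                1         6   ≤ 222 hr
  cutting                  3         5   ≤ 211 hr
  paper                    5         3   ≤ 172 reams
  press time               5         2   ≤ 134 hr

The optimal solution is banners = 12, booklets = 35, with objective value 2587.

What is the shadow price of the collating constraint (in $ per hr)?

5

At the optimum: collating uses 222 of 222 (binding); cutting uses 211 of 211 (binding); paper uses 165 of 172 (slack = 7); press time uses 130 of 134 (slack = 4).
Slack constraints have shadow price 0 (complementary slackness).
From A_Bᵀ y = c: 1·y_collating + 3·y_cutting = 26; 6·y_collating + 5·y_cutting = 65.
This yields shadow prices y_collating = 5, y_cutting = 7.
Shadow price of collating = 5.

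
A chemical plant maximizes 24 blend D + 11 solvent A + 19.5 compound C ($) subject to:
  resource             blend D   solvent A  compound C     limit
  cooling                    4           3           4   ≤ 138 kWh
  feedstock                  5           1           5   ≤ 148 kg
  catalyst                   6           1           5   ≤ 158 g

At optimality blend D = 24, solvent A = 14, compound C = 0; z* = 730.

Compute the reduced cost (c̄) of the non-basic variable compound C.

-2.5

At the optimum: cooling uses 138 of 138 (binding); feedstock uses 134 of 148 (slack = 14); catalyst uses 158 of 158 (binding).
By complementary slackness, y = 0 for the non-binding constraint.
Dual feasibility on the basic columns requires 4·y_cooling + 6·y_catalyst = 24, 3·y_cooling + 1·y_catalyst = 11.
This yields shadow prices y_cooling = 3, y_catalyst = 2.
Reduced cost of compound C: c₃ − yᵀa₃ = 19.5 − (3·4 + 2·5) = 19.5 − 22 = -2.5.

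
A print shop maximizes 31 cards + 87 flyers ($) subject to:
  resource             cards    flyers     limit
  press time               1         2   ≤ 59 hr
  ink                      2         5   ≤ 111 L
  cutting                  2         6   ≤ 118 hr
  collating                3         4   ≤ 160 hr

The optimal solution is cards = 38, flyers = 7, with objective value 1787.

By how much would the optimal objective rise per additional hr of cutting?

9.5

At the optimum: press time uses 52 of 59 (slack = 7); ink uses 111 of 111 (binding); cutting uses 118 of 118 (binding); collating uses 142 of 160 (slack = 18).
Slack constraints have shadow price 0 (complementary slackness).
The binding rows give the dual system: 2·y_ink + 2·y_cutting = 31 and 5·y_ink + 6·y_cutting = 87.
Solving: y_ink = 6, y_cutting = 9.5.
Shadow price of cutting = 9.5.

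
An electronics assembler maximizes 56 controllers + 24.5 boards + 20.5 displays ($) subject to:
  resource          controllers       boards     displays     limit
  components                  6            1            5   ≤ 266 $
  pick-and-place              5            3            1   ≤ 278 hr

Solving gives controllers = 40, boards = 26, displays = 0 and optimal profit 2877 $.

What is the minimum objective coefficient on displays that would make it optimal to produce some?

Check each constraint at x*: components 266/266 (tight); pick-and-place 278/278 (tight).
The binding rows give the dual system: 6·y_components + 5·y_pick-and-place = 56 and 1·y_components + 3·y_pick-and-place = 24.5.
This yields shadow prices y_components = 3.5, y_pick-and-place = 7.
displays enters the basis when its profit ≥ yᵀa₃ = 3.5·5 + 7·1 = 24.5.

24.5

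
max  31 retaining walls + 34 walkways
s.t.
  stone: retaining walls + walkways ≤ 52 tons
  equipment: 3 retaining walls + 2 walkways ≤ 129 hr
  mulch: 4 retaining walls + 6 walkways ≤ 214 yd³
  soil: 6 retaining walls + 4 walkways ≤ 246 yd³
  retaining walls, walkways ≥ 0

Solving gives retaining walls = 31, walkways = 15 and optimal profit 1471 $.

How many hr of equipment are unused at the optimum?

equipment used = 3·31 + 2·15 = 123; slack = 129 − 123 = 6.

6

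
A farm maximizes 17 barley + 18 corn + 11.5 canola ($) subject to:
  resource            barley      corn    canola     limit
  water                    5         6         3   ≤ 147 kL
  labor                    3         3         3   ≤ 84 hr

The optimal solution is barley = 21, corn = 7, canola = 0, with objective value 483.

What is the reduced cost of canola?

-3.5

Check each constraint at x*: water 147/147 (tight); labor 84/84 (tight).
From A_Bᵀ y = c: 5·y_water + 3·y_labor = 17; 6·y_water + 3·y_labor = 18.
This yields shadow prices y_water = 1, y_labor = 4.
Reduced cost of canola: c₃ − yᵀa₃ = 11.5 − (1·3 + 4·3) = 11.5 − 15 = -3.5.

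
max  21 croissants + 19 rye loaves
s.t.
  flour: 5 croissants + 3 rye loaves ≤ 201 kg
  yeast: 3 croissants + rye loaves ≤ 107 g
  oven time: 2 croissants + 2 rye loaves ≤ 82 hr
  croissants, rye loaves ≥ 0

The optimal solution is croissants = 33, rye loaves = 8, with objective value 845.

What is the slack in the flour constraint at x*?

flour used = 5·33 + 3·8 = 189; slack = 201 − 189 = 12.

12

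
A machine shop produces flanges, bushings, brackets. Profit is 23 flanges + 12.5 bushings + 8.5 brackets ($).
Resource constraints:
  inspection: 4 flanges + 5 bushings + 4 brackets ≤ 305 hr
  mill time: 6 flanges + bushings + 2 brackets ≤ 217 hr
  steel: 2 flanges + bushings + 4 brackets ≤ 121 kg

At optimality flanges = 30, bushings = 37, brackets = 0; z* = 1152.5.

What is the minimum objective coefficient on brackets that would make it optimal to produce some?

13

Check each constraint at x*: inspection 305/305 (tight); mill time 217/217 (tight); steel 97/121 (slack 24).
By complementary slackness, y = 0 for the non-binding constraint.
Dual feasibility on the basic columns requires 4·y_inspection + 6·y_mill time = 23, 5·y_inspection + 1·y_mill time = 12.5.
This yields shadow prices y_inspection = 2, y_mill time = 2.5.
brackets enters the basis when its profit ≥ yᵀa₃ = 2·4 + 2.5·2 = 13.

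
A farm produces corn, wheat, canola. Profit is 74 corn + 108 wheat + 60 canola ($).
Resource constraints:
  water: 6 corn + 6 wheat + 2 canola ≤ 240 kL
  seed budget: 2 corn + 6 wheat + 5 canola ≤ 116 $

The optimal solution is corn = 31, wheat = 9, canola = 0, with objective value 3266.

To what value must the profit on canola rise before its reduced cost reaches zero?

61.5

Both water and seed budget are binding at x*.
Dual feasibility on the basic columns requires 6·y_water + 2·y_seed budget = 74, 6·y_water + 6·y_seed budget = 108.
Solving: y_water = 9.5, y_seed budget = 8.5.
canola enters the basis when its profit ≥ yᵀa₃ = 9.5·2 + 8.5·5 = 61.5.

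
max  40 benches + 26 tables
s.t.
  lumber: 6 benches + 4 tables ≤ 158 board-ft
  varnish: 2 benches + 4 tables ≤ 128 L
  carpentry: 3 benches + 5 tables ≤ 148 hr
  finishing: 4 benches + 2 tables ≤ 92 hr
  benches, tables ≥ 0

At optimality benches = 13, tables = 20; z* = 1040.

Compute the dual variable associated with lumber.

Check each constraint at x*: lumber 158/158 (tight); varnish 106/128 (slack 22); carpentry 139/148 (slack 9); finishing 92/92 (tight).
By complementary slackness, y = 0 for the non-binding constraints.
The binding rows give the dual system: 6·y_lumber + 4·y_finishing = 40 and 4·y_lumber + 2·y_finishing = 26.
Solving: y_lumber = 6, y_finishing = 1.
Shadow price of lumber = 6.

6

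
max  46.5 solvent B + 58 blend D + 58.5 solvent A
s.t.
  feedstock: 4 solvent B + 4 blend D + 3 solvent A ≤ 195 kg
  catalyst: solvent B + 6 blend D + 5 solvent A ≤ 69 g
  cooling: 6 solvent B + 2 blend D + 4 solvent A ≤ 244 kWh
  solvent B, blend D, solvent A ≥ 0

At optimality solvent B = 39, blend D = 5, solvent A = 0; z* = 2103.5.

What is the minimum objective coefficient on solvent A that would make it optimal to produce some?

63.5

At the optimum: feedstock uses 176 of 195 (slack = 19); catalyst uses 69 of 69 (binding); cooling uses 244 of 244 (binding).
Slack constraints have shadow price 0 (complementary slackness).
The binding rows give the dual system: 1·y_catalyst + 6·y_cooling = 46.5 and 6·y_catalyst + 2·y_cooling = 58.
→ y_catalyst = 7.5 and y_cooling = 6.5.
solvent A enters the basis when its profit ≥ yᵀa₃ = 7.5·5 + 6.5·4 = 63.5.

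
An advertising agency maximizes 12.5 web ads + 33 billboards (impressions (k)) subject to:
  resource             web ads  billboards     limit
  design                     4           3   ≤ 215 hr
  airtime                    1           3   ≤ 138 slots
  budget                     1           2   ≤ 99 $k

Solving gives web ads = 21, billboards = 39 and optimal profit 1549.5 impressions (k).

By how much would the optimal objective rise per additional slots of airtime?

8

Binding: airtime and budget. Non-binding: design (14 unused).
Since design is not tight, its dual is 0.
Dual feasibility on the basic columns requires 1·y_airtime + 1·y_budget = 12.5, 3·y_airtime + 2·y_budget = 33.
Solving: y_airtime = 8, y_budget = 4.5.
Shadow price of airtime = 8.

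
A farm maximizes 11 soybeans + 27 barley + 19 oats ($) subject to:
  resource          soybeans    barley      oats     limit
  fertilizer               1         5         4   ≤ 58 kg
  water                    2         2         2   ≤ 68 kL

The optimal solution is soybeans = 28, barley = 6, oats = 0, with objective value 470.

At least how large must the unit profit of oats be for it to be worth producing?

23

At the optimum: fertilizer uses 58 of 58 (binding); water uses 68 of 68 (binding).
Dual feasibility on the basic columns requires 1·y_fertilizer + 2·y_water = 11, 5·y_fertilizer + 2·y_water = 27.
This yields shadow prices y_fertilizer = 4, y_water = 3.5.
oats enters the basis when its profit ≥ yᵀa₃ = 4·4 + 3.5·2 = 23.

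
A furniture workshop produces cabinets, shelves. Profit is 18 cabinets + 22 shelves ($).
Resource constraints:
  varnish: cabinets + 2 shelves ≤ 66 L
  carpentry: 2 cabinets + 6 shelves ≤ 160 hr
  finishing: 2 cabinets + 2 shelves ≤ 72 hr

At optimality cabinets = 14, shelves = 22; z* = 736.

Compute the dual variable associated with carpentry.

1

Check each constraint at x*: varnish 58/66 (slack 8); carpentry 160/160 (tight); finishing 72/72 (tight).
Since varnish is not tight, its dual is 0.
Dual feasibility on the basic columns requires 2·y_carpentry + 2·y_finishing = 18, 6·y_carpentry + 2·y_finishing = 22.
→ y_carpentry = 1 and y_finishing = 8.
Shadow price of carpentry = 1.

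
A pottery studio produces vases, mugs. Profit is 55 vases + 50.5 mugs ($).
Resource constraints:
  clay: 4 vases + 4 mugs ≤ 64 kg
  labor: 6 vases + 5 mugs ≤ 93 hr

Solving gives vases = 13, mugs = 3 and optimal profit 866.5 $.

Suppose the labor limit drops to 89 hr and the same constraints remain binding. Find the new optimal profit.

Both clay and labor are binding at x*.
Dual feasibility on the basic columns requires 4·y_clay + 6·y_labor = 55, 4·y_clay + 5·y_labor = 50.5.
→ y_clay = 7 and y_labor = 4.5.
Δz = y_labor·Δb = 4.5 × (-4) = -18, so new z* = 866.5 − 18 = 848.5.

848.5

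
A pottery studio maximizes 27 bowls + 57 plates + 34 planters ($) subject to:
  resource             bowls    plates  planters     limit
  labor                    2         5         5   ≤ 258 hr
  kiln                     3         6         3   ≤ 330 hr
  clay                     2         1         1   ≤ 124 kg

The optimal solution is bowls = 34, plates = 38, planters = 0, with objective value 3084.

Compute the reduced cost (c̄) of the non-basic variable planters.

-2

At the optimum: labor uses 258 of 258 (binding); kiln uses 330 of 330 (binding); clay uses 106 of 124 (slack = 18).
By complementary slackness, y = 0 for the non-binding constraint.
Dual feasibility on the basic columns requires 2·y_labor + 3·y_kiln = 27, 5·y_labor + 6·y_kiln = 57.
This yields shadow prices y_labor = 3, y_kiln = 7.
Reduced cost of planters: c₃ − yᵀa₃ = 34 − (3·5 + 7·3) = 34 − 36 = -2.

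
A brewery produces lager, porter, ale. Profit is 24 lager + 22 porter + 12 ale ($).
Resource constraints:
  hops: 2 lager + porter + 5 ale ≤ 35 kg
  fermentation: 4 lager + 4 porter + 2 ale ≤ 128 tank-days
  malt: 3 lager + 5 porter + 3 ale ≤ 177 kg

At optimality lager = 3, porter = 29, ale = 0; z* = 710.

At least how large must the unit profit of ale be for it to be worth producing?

20

Binding: hops and fermentation. Non-binding: malt (23 unused).
Since malt is not tight, its dual is 0.
From A_Bᵀ y = c: 2·y_hops + 4·y_fermentation = 24; 1·y_hops + 4·y_fermentation = 22.
Solving: y_hops = 2, y_fermentation = 5.
ale enters the basis when its profit ≥ yᵀa₃ = 2·5 + 5·2 = 20.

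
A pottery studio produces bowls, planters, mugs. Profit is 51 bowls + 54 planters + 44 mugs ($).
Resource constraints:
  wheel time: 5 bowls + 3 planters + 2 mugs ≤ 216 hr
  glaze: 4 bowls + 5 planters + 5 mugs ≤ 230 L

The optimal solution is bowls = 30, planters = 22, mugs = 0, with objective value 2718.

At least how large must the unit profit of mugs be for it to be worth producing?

Check each constraint at x*: wheel time 216/216 (tight); glaze 230/230 (tight).
From A_Bᵀ y = c: 5·y_wheel time + 4·y_glaze = 51; 3·y_wheel time + 5·y_glaze = 54.
→ y_wheel time = 3 and y_glaze = 9.
mugs enters the basis when its profit ≥ yᵀa₃ = 3·2 + 9·5 = 51.

51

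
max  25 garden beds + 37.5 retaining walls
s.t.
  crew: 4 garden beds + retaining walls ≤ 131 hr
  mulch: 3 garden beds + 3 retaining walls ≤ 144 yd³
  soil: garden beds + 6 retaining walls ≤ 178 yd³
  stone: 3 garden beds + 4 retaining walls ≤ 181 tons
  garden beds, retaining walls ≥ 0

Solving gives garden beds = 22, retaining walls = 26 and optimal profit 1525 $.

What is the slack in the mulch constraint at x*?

mulch used = 3·22 + 3·26 = 144; slack = 144 − 144 = 0.

0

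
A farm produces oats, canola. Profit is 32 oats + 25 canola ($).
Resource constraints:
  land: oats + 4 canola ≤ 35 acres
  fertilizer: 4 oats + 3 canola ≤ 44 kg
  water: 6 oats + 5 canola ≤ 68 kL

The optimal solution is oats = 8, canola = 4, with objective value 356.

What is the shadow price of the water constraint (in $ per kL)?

At the optimum: land uses 24 of 35 (slack = 11); fertilizer uses 44 of 44 (binding); water uses 68 of 68 (binding).
Since land is not tight, its dual is 0.
Dual feasibility on the basic columns requires 4·y_fertilizer + 6·y_water = 32, 3·y_fertilizer + 5·y_water = 25.
This yields shadow prices y_fertilizer = 5, y_water = 2.
Shadow price of water = 2.

2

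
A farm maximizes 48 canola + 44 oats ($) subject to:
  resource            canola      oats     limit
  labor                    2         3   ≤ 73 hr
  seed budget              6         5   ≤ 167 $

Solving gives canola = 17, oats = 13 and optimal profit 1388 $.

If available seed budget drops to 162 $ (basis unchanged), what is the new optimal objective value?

Check each constraint at x*: labor 73/73 (tight); seed budget 167/167 (tight).
Dual feasibility on the basic columns requires 2·y_labor + 6·y_seed budget = 48, 3·y_labor + 5·y_seed budget = 44.
This yields shadow prices y_labor = 3, y_seed budget = 7.
Δz = y_seed budget·Δb = 7 × (-5) = -35, so new z* = 1388 − 35 = 1353.

1353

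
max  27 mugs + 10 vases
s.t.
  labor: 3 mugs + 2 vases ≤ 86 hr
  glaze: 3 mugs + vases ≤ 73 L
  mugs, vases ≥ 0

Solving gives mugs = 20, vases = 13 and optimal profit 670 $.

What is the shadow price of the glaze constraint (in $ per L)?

Check each constraint at x*: labor 86/86 (tight); glaze 73/73 (tight).
From A_Bᵀ y = c: 3·y_labor + 3·y_glaze = 27; 2·y_labor + 1·y_glaze = 10.
→ y_labor = 1 and y_glaze = 8.
Shadow price of glaze = 8.

8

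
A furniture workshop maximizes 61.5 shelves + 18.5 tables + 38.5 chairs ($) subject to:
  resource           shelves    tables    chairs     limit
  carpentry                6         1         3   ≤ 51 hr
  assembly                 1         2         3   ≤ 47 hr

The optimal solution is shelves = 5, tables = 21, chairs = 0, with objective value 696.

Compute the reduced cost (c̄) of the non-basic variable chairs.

-3.5

At the optimum: carpentry uses 51 of 51 (binding); assembly uses 47 of 47 (binding).
From A_Bᵀ y = c: 6·y_carpentry + 1·y_assembly = 61.5; 1·y_carpentry + 2·y_assembly = 18.5.
→ y_carpentry = 9.5 and y_assembly = 4.5.
Reduced cost of chairs: c₃ − yᵀa₃ = 38.5 − (9.5·3 + 4.5·3) = 38.5 − 42 = -3.5.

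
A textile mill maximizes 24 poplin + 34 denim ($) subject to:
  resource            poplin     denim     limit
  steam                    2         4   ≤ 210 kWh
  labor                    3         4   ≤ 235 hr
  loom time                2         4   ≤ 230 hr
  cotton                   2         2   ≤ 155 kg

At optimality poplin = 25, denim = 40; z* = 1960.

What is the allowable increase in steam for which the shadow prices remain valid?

20

Binding constraints: steam, labor. The basis is B = [[2,4],[3,4]] with det -4.
Per unit increase in steam, x* moves by d = (-1, 0.75).
The basis stays optimal until loom time becomes binding; allowable increase = 20 kWh.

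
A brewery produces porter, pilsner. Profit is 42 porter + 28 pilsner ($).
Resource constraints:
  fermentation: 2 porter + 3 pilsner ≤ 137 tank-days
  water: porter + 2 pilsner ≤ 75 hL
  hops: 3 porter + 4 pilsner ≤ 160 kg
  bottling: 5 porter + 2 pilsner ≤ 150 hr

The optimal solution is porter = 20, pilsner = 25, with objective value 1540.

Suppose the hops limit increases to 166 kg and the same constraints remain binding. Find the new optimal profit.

1564

Binding: hops and bottling. Non-binding: fermentation (22 unused), water (5 unused).
Slack constraints have shadow price 0 (complementary slackness).
Dual feasibility on the basic columns requires 3·y_hops + 5·y_bottling = 42, 4·y_hops + 2·y_bottling = 28.
→ y_hops = 4 and y_bottling = 6.
Δz = y_hops·Δb = 4 × (6) = 24, so new z* = 1540 + 24 = 1564.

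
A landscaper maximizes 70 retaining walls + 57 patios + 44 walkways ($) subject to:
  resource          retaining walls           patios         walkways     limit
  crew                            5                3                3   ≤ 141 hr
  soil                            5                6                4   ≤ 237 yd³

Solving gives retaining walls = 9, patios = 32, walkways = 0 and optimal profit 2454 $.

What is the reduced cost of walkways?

Check each constraint at x*: crew 141/141 (tight); soil 237/237 (tight).
Dual feasibility on the basic columns requires 5·y_crew + 5·y_soil = 70, 3·y_crew + 6·y_soil = 57.
Solving: y_crew = 9, y_soil = 5.
Reduced cost of walkways: c₃ − yᵀa₃ = 44 − (9·3 + 5·4) = 44 − 47 = -3.

-3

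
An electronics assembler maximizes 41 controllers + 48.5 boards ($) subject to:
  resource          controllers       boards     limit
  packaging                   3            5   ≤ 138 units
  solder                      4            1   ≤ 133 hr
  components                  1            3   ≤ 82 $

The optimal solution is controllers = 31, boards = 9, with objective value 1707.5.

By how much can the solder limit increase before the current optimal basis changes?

51

Binding constraints: packaging, solder. The basis is B = [[3,5],[4,1]] with det -17.
Per unit increase in solder, x* moves by d = (0.2941, -0.1765).
The basis stays optimal until boards reaches 0; allowable increase = 51 hr.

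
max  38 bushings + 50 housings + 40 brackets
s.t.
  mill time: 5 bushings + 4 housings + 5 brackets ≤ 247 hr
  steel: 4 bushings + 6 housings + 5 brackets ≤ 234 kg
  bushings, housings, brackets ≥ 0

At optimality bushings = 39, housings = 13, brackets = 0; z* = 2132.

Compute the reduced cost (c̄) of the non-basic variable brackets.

Check each constraint at x*: mill time 247/247 (tight); steel 234/234 (tight).
Dual feasibility on the basic columns requires 5·y_mill time + 4·y_steel = 38, 4·y_mill time + 6·y_steel = 50.
Solving: y_mill time = 2, y_steel = 7.
Reduced cost of brackets: c₃ − yᵀa₃ = 40 − (2·5 + 7·5) = 40 − 45 = -5.

-5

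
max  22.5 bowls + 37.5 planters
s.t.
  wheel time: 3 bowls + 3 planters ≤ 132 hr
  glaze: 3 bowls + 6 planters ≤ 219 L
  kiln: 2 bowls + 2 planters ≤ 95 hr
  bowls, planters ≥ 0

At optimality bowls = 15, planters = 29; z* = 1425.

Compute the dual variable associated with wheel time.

Binding: wheel time and glaze. Non-binding: kiln (7 unused).
Since kiln is not tight, its dual is 0.
The binding rows give the dual system: 3·y_wheel time + 3·y_glaze = 22.5 and 3·y_wheel time + 6·y_glaze = 37.5.
This yields shadow prices y_wheel time = 2.5, y_glaze = 5.
Shadow price of wheel time = 2.5.

2.5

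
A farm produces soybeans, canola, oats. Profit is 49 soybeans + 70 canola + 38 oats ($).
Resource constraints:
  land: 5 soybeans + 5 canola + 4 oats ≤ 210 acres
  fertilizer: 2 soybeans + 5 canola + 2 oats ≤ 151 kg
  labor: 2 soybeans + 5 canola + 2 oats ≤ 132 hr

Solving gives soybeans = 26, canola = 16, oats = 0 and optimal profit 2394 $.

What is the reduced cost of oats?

Binding: land and labor. Non-binding: fertilizer (19 unused).
By complementary slackness, y = 0 for the non-binding constraint.
From A_Bᵀ y = c: 5·y_land + 2·y_labor = 49; 5·y_land + 5·y_labor = 70.
Solving: y_land = 7, y_labor = 7.
Reduced cost of oats: c₃ − yᵀa₃ = 38 − (7·4 + 7·2) = 38 − 42 = -4.

-4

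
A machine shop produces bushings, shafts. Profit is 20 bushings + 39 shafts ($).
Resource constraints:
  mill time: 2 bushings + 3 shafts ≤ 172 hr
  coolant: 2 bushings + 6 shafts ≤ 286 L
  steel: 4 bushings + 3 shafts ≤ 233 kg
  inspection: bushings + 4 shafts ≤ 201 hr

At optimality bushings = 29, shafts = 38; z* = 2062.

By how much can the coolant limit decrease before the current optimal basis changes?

Binding constraints: mill time, coolant. The basis is B = [[2,3],[2,6]] with det 6.
Per unit decrease in coolant, x* moves by d = (0.5, -0.3333).
The basis stays optimal until steel becomes binding; allowable decrease = 3 L.

3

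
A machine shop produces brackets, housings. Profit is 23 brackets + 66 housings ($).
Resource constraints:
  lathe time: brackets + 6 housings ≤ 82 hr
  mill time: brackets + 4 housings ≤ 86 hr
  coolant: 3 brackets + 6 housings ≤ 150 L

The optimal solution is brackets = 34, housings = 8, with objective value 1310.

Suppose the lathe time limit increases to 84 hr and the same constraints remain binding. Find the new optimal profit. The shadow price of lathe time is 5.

1320

Δb = 2, so new z* = 1310 + (5)·(2) = 1310 + 10 = 1320.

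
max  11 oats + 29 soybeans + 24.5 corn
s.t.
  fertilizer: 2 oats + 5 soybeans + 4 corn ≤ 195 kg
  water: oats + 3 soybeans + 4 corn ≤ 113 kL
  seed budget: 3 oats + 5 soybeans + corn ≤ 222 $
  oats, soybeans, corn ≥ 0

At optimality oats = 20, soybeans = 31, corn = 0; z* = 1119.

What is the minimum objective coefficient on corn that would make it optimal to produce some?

Binding: fertilizer and water. Non-binding: seed budget (7 unused).
Since seed budget is not tight, its dual is 0.
From A_Bᵀ y = c: 2·y_fertilizer + 1·y_water = 11; 5·y_fertilizer + 3·y_water = 29.
Solving: y_fertilizer = 4, y_water = 3.
corn enters the basis when its profit ≥ yᵀa₃ = 4·4 + 3·4 = 28.

28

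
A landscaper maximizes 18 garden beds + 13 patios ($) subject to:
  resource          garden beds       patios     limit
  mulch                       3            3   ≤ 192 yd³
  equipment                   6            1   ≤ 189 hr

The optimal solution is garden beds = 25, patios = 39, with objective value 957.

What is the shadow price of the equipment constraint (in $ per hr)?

Check each constraint at x*: mulch 192/192 (tight); equipment 189/189 (tight).
From A_Bᵀ y = c: 3·y_mulch + 6·y_equipment = 18; 3·y_mulch + 1·y_equipment = 13.
This yields shadow prices y_mulch = 4, y_equipment = 1.
Shadow price of equipment = 1.

1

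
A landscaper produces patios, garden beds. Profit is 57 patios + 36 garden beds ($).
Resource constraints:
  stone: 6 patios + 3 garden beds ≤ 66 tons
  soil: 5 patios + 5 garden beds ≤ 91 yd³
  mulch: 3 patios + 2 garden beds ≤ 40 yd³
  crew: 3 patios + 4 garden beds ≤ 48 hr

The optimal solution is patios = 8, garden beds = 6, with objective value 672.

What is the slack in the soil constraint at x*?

soil used = 5·8 + 5·6 = 70; slack = 91 − 70 = 21.

21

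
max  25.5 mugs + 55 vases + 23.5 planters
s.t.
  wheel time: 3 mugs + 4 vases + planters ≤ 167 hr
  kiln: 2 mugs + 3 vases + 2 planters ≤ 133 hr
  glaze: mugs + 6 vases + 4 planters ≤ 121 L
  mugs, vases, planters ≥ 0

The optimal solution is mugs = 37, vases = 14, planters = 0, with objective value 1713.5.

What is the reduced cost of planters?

-1.5

Binding: wheel time and glaze. Non-binding: kiln (17 unused).
Since kiln is not tight, its dual is 0.
The binding rows give the dual system: 3·y_wheel time + 1·y_glaze = 25.5 and 4·y_wheel time + 6·y_glaze = 55.
This yields shadow prices y_wheel time = 7, y_glaze = 4.5.
Reduced cost of planters: c₃ − yᵀa₃ = 23.5 − (7·1 + 4.5·4) = 23.5 − 25 = -1.5.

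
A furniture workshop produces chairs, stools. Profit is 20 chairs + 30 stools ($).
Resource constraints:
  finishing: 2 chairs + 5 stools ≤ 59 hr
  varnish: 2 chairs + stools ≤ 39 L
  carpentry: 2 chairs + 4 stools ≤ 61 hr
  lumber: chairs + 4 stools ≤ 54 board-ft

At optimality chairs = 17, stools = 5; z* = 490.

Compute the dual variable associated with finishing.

5

Check each constraint at x*: finishing 59/59 (tight); varnish 39/39 (tight); carpentry 54/61 (slack 7); lumber 37/54 (slack 17).
By complementary slackness, y = 0 for the non-binding constraints.
From A_Bᵀ y = c: 2·y_finishing + 2·y_varnish = 20; 5·y_finishing + 1·y_varnish = 30.
This yields shadow prices y_finishing = 5, y_varnish = 5.
Shadow price of finishing = 5.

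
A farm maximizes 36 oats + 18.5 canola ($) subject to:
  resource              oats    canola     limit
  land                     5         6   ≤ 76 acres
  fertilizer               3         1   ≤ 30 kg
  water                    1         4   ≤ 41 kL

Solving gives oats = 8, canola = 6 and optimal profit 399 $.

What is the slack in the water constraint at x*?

9

water used = 1·8 + 4·6 = 32; slack = 41 − 32 = 9.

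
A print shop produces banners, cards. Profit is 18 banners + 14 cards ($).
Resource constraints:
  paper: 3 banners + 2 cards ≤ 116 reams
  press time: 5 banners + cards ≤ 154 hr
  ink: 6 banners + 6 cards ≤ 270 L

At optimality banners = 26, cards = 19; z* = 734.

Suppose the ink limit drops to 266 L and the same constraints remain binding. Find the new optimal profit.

730

Check each constraint at x*: paper 116/116 (tight); press time 149/154 (slack 5); ink 270/270 (tight).
Since press time is not tight, its dual is 0.
The binding rows give the dual system: 3·y_paper + 6·y_ink = 18 and 2·y_paper + 6·y_ink = 14.
This yields shadow prices y_paper = 4, y_ink = 1.
Δz = y_ink·Δb = 1 × (-4) = -4, so new z* = 734 − 4 = 730.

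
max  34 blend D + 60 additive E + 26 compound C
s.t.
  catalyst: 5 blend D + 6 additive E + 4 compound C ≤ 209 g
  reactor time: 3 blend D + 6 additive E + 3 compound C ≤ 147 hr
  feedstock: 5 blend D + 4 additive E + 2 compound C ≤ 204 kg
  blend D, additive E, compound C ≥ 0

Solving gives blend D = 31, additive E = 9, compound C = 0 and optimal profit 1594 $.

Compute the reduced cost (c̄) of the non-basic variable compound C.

-6

Binding: catalyst and reactor time. Non-binding: feedstock (13 unused).
By complementary slackness, y = 0 for the non-binding constraint.
The binding rows give the dual system: 5·y_catalyst + 3·y_reactor time = 34 and 6·y_catalyst + 6·y_reactor time = 60.
This yields shadow prices y_catalyst = 2, y_reactor time = 8.
Reduced cost of compound C: c₃ − yᵀa₃ = 26 − (2·4 + 8·3) = 26 − 32 = -6.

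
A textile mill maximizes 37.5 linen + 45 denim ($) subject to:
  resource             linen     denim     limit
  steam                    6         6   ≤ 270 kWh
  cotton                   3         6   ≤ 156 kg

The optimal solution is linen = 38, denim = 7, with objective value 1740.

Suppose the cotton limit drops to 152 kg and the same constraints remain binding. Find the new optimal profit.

Check each constraint at x*: steam 270/270 (tight); cotton 156/156 (tight).
The binding rows give the dual system: 6·y_steam + 3·y_cotton = 37.5 and 6·y_steam + 6·y_cotton = 45.
This yields shadow prices y_steam = 5, y_cotton = 2.5.
Δz = y_cotton·Δb = 2.5 × (-4) = -10, so new z* = 1740 − 10 = 1730.

1730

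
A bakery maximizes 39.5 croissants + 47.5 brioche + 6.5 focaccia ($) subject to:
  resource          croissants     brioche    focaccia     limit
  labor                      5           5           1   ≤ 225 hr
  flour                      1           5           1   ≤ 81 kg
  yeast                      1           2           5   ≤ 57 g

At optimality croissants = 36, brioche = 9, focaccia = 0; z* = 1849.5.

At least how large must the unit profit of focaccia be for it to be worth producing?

Binding: labor and flour. Non-binding: yeast (3 unused).
Slack constraints have shadow price 0 (complementary slackness).
From A_Bᵀ y = c: 5·y_labor + 1·y_flour = 39.5; 5·y_labor + 5·y_flour = 47.5.
Solving: y_labor = 7.5, y_flour = 2.
focaccia enters the basis when its profit ≥ yᵀa₃ = 7.5·1 + 2·1 = 9.5.

9.5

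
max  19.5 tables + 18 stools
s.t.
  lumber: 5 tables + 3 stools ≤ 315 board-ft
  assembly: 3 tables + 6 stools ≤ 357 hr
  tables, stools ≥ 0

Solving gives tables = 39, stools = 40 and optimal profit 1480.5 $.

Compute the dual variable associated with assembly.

1.5

Check each constraint at x*: lumber 315/315 (tight); assembly 357/357 (tight).
Dual feasibility on the basic columns requires 5·y_lumber + 3·y_assembly = 19.5, 3·y_lumber + 6·y_assembly = 18.
→ y_lumber = 3 and y_assembly = 1.5.
Shadow price of assembly = 1.5.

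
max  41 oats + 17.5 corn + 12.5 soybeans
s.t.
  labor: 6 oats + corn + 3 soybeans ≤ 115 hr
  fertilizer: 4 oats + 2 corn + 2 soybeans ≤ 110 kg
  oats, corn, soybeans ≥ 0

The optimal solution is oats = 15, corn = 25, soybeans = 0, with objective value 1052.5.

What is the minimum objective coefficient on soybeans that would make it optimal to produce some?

20.5

Check each constraint at x*: labor 115/115 (tight); fertilizer 110/110 (tight).
Dual feasibility on the basic columns requires 6·y_labor + 4·y_fertilizer = 41, 1·y_labor + 2·y_fertilizer = 17.5.
This yields shadow prices y_labor = 1.5, y_fertilizer = 8.
soybeans enters the basis when its profit ≥ yᵀa₃ = 1.5·3 + 8·2 = 20.5.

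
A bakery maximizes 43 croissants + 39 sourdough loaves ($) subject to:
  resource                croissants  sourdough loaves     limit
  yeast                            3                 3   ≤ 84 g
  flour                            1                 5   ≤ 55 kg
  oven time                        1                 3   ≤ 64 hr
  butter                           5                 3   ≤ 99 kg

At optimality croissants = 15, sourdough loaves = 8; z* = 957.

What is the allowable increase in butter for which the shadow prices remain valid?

27.5

Binding constraints: flour, butter. The basis is B = [[1,5],[5,3]] with det -22.
Per unit increase in butter, x* moves by d = (0.2273, -0.0455).
The basis stays optimal until yeast becomes binding; allowable increase = 27.5 kg.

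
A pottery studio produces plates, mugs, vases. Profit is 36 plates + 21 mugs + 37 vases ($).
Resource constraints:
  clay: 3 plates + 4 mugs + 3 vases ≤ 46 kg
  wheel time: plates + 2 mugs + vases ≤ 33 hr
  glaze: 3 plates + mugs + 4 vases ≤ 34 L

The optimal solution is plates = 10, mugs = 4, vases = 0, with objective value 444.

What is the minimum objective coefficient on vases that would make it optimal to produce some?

At the optimum: clay uses 46 of 46 (binding); wheel time uses 18 of 33 (slack = 15); glaze uses 34 of 34 (binding).
By complementary slackness, y = 0 for the non-binding constraint.
Dual feasibility on the basic columns requires 3·y_clay + 3·y_glaze = 36, 4·y_clay + 1·y_glaze = 21.
Solving: y_clay = 3, y_glaze = 9.
vases enters the basis when its profit ≥ yᵀa₃ = 3·3 + 9·4 = 45.

45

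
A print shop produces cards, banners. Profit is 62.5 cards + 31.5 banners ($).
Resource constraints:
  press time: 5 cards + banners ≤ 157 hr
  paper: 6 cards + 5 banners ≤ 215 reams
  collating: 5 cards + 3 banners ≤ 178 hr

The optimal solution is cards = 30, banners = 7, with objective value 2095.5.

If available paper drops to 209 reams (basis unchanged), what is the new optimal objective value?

2065.5

Binding: press time and paper. Non-binding: collating (7 unused).
Slack constraints have shadow price 0 (complementary slackness).
From A_Bᵀ y = c: 5·y_press time + 6·y_paper = 62.5; 1·y_press time + 5·y_paper = 31.5.
→ y_press time = 6.5 and y_paper = 5.
Δz = y_paper·Δb = 5 × (-6) = -30, so new z* = 2095.5 − 30 = 2065.5.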